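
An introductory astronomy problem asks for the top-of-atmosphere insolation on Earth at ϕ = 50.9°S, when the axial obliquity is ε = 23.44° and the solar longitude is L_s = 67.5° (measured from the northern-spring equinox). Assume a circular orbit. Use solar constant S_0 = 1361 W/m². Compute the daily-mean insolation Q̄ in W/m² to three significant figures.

Solar declination: sin δ = sin ε · sin L_s = sin 23.44° × sin 67.5° = 0.36751, so δ = +21.562°.
cos h₀ = −tan(-50.9°) tan(+21.562°) = 0.4862, h₀ = 1.0630 rad.
Bracket: h₀ sin ϕ sin δ + cos ϕ cos δ sin h₀ = 1.0630×-0.77605×0.36751 + 0.63068×0.93002×0.87382 = -0.303174 + 0.512535 = 0.209361.
Q̄ = (S_0/π) × [bracket] = (1361/π) × 0.209361 = 90.70 W/m².

Q̄ ≈ 90.7 W/m²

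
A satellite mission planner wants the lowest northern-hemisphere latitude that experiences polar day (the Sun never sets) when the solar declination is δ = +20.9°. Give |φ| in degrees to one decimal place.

Polar day requires cos H₀ = −tan φ tan δ ≤ −1, i.e. tan φ tan δ ≥ 1.
The boundary is |tan φ| · |tan δ| = 1, so |φ| = 90° − |δ| = 90° − 20.9° = 69.1° in the northern hemisphere.

|φ| = 69.1°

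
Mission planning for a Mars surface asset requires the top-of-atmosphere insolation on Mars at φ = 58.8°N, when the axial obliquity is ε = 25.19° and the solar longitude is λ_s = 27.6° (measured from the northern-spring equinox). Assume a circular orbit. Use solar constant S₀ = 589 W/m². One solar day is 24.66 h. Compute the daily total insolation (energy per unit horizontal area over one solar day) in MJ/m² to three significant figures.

Solar declination: sin δ = sin ε · sin λ_s = sin 25.19° × sin 27.6° = 0.19719, so δ = +11.373°.
cos H₀ = −tan(+58.8°) tan(+11.373°) = -0.3321, H₀ = 1.9093 rad.
Bracket: H₀ sin φ sin δ + cos φ cos δ sin H₀ = 1.9093×0.85536×0.19719 + 0.51803×0.98037×0.94324 = 0.322039 + 0.479035 = 0.801074.
Q̄ = (S₀/π) × [bracket] = (589/π) × 0.801074 = 150.19 W/m².
Daily total = Q̄ × 24.66 h × 3600 s/h = 150.19 × 24.66 × 3600 / 10⁶ = 13.33 MJ/m².

13.3 MJ/m²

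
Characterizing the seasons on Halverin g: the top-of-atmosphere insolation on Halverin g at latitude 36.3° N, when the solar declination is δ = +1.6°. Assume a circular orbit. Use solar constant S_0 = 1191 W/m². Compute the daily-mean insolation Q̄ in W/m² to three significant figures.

cos h₀ = −tan(+36.3°) tan(+1.600°) = -0.0205, h₀ = 1.5913 rad.
Bracket: h₀ sin ϕ sin δ + cos ϕ cos δ sin h₀ = 1.5913×0.59201×0.02792 + 0.80593×0.99961×0.99979 = 0.026302 + 0.805447 = 0.831749.
Q̄ = (S_0/π) × [bracket] = (1191/π) × 0.831749 = 315.3 W/m².

Q̄ ≈ 315 W/m²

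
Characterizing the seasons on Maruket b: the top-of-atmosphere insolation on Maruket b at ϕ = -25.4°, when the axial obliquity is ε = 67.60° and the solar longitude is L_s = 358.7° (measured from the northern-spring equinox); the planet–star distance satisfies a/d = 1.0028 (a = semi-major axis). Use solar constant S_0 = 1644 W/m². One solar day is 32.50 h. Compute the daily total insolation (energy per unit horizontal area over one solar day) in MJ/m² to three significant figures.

56.5 MJ/m²

Solar declination: sin δ = sin ε · sin L_s = sin 67.60° × sin 358.7° = -0.02098, so δ = -1.202°.
cos h₀ = −tan(-25.4°) tan(-1.202°) = -0.0100, h₀ = 1.5808 rad.
Bracket: h₀ sin ϕ sin δ + cos ϕ cos δ sin h₀ = 1.5808×-0.42894×-0.02098 + 0.90334×0.99978×0.99995 = 0.014226 + 0.903096 = 0.917322.
Inverse-square distance factor (a/d)² = 1.0028² = 1.005608.
Q̄ = (S_0/π) × 1.005608 × [bracket] = (1644/π) × 1.005608 × 0.917322 = 482.73 W/m².
Daily total = Q̄ × 32.50 h × 3600 s/h = 482.73 × 32.50 × 3600 / 10⁶ = 56.48 MJ/m².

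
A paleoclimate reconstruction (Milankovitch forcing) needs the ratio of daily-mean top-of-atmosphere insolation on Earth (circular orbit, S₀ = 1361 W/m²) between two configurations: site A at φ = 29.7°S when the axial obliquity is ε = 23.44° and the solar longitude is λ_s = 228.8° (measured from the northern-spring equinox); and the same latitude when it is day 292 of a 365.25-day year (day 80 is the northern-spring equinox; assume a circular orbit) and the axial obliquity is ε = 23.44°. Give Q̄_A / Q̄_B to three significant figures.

Q̄_A / Q̄_B ≈ 1.07

— Configuration A (φ=-29.7°):
Solar declination: sin δ = sin ε · sin λ_s = sin 23.44° × sin 228.8° = -0.29930, so δ = -17.416°.
cos H₀ = −tan(-29.7°) tan(-17.416°) = -0.1789, H₀ = 1.7507 rad.
Bracket: H₀ sin φ sin δ + cos φ cos δ sin H₀ = 1.7507×-0.49546×-0.29930 + 0.86863×0.95416×0.98386 = 0.259613 + 0.815435 = 1.075048.
Q̄ = (S₀/π) × [bracket] = (1361/π) × 1.075048 = 465.73 W/m².
— Configuration B (φ=-29.7°):
Solar longitude: λ_s = 360° × (292 − 80)/365.25 = 208.953°.
sin δ = sin 23.44° × sin 208.953° = -0.19256, so δ = -11.103°.
cos H₀ = −tan(-29.7°) tan(-11.103°) = -0.1119, H₀ = 1.6830 rad.
Bracket: H₀ sin φ sin δ + cos φ cos δ sin H₀ = 1.6830×-0.49546×-0.19256 + 0.86863×0.98128×0.99372 = 0.160568 + 0.847016 = 1.007584.
Q̄ = (S₀/π) × [bracket] = (1361/π) × 1.007584 = 436.51 W/m².
Ratio Q̄_A / Q̄_B = 465.73 / 436.51 = 1.067.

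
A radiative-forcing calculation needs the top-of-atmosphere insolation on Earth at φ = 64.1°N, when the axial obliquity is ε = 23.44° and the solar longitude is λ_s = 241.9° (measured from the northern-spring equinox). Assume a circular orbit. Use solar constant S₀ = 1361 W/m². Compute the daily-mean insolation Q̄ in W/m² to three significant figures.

Q̄ ≈ 18.4 W/m²

Solar declination: sin δ = sin ε · sin λ_s = sin 23.44° × sin 241.9° = -0.35090, so δ = -20.542°.
cos H₀ = −tan(+64.1°) tan(-20.542°) = 0.7717, H₀ = 0.6893 rad.
Bracket: H₀ sin φ sin δ + cos φ cos δ sin H₀ = 0.6893×0.89956×-0.35090 + 0.43680×0.93641×0.63596 = -0.217581 + 0.260123 = 0.042542.
Q̄ = (S₀/π) × [bracket] = (1361/π) × 0.042542 = 18.43 W/m².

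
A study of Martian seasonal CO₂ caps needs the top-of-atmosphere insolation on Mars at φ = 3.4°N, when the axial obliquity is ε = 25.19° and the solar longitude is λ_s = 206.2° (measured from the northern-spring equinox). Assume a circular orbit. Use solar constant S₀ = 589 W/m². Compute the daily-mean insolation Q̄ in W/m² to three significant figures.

Q̄ ≈ 181 W/m²

Solar declination: sin δ = sin ε · sin λ_s = sin 25.19° × sin 206.2° = -0.18791, so δ = -10.831°.
cos H₀ = −tan(+3.4°) tan(-10.831°) = 0.0114, H₀ = 1.5594 rad.
Bracket: H₀ sin φ sin δ + cos φ cos δ sin H₀ = 1.5594×0.05931×-0.18791 + 0.99824×0.98219×0.99994 = -0.017379 + 0.980403 = 0.963024.
Q̄ = (S₀/π) × [bracket] = (589/π) × 0.963024 = 180.6 W/m².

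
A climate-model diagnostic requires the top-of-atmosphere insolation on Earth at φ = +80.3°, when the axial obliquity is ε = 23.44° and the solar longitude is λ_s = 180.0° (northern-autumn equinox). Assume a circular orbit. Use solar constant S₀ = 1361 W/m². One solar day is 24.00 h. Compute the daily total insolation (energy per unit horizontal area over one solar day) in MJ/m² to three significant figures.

Solar declination: sin δ = sin ε · sin λ_s = sin 23.44° × sin 180.0° = 0.00000, so δ = +0.000°.
cos H₀ = −tan(+80.3°) tan(+0.000°) = -0.0000, H₀ = 1.5708 rad.
Bracket: H₀ sin φ sin δ + cos φ cos δ sin H₀ = 1.5708×0.98570×0.00000 + 0.16849×1.00000×1.00000 = 0.000000 + 0.168490 = 0.168490.
Q̄ = (S₀/π) × [bracket] = (1361/π) × 0.168490 = 72.993 W/m².
Daily total = Q̄ × 24.00 h × 3600 s/h = 72.993 × 24.00 × 3600 / 10⁶ = 6.307 MJ/m².

6.31 MJ/m²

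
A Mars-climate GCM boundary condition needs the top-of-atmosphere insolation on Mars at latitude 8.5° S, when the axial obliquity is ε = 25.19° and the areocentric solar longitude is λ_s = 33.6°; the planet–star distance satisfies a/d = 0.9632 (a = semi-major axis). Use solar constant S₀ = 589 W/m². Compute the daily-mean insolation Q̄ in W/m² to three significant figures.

sin δ = sin 25.19° × sin 33.6° = 0.23554, so δ = +13.623°.
cos H₀ = −tan(-8.5°) tan(+13.623°) = 0.0362, H₀ = 1.5346 rad.
Bracket: H₀ sin φ sin δ + cos φ cos δ sin H₀ = 1.5346×-0.14781×0.23554 + 0.98902×0.97187×0.99934 = -0.053427 + 0.960564 = 0.907137.
Inverse-square distance factor (a/d)² = 0.9632² = 0.927754.
Q̄ = (S₀/π) × 0.927754 × [bracket] = (589/π) × 0.927754 × 0.907137 = 157.8 W/m².

Q̄ ≈ 158 W/m²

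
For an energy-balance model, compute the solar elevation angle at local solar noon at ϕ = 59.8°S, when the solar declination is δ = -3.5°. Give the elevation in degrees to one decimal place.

33.7°

At local noon the hour angle is zero, so the zenith angle equals |ϕ − δ| = |-59.8° − (-3.500°)| = 56.300°.
Elevation = 90° − 56.300° = 33.7°.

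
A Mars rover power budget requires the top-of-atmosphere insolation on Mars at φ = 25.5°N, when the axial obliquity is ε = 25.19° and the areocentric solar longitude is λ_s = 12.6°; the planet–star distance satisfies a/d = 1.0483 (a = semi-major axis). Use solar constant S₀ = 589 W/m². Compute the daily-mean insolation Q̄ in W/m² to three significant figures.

sin δ = sin 25.19° × sin 12.6° = 0.09285, so δ = +5.327°.
cos H₀ = −tan(+25.5°) tan(+5.327°) = -0.0445, H₀ = 1.6153 rad.
Bracket: H₀ sin φ sin δ + cos φ cos δ sin H₀ = 1.6153×0.43051×0.09285 + 0.90259×0.99568×0.99901 = 0.064568 + 0.897801 = 0.962369.
Inverse-square distance factor (a/d)² = 1.0483² = 1.098933.
Q̄ = (S₀/π) × 1.098933 × [bracket] = (589/π) × 1.098933 × 0.962369 = 198.3 W/m².

Q̄ ≈ 198 W/m²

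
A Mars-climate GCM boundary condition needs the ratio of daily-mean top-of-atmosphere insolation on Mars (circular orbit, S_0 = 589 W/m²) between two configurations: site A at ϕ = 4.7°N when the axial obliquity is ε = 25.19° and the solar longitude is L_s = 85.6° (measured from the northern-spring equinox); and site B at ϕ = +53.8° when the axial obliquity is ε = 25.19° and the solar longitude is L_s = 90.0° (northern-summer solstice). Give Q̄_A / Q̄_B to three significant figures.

Q̄_A / Q̄_B ≈ 0.806

— Configuration A (ϕ=+4.7°):
Solar declination: sin δ = sin ε · sin L_s = sin 25.19° × sin 85.6° = 0.42437, so δ = +25.111°.
cos h₀ = −tan(+4.7°) tan(+25.111°) = -0.0385, h₀ = 1.6093 rad.
Bracket: h₀ sin ϕ sin δ + cos ϕ cos δ sin h₀ = 1.6093×0.08194×0.42437 + 0.99664×0.90549×0.99926 = 0.055960 + 0.901780 = 0.957740.
Q̄ = (S_0/π) × [bracket] = (589/π) × 0.957740 = 179.56 W/m².
— Configuration B (ϕ=+53.8°):
Solar declination: sin δ = sin ε · sin L_s = sin 25.19° × sin 90.0° = 0.42562, so δ = +25.190°.
cos h₀ = −tan(+53.8°) tan(+25.190°) = -0.6427, h₀ = 2.2688 rad.
Bracket: h₀ sin ϕ sin δ + cos ϕ cos δ sin h₀ = 2.2688×0.80696×0.42562 + 0.59061×0.90490×0.76616 = 0.779238 + 0.409469 = 1.188707.
Q̄ = (S_0/π) × [bracket] = (589/π) × 1.188707 = 222.86 W/m².
Ratio Q̄_A / Q̄_B = 179.56 / 222.86 = 0.8057.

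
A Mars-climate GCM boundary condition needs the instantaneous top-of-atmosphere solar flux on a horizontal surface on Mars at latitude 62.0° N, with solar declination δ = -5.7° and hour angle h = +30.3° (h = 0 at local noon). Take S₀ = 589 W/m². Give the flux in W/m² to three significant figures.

cos θ_z = sin φ sin δ + cos φ cos δ cos h = -0.087694 + 0.403335 = 0.315641.
Flux = S₀ · cos θ_z = 589 × 0.315641 = 185.9 W/m².

186 W/m²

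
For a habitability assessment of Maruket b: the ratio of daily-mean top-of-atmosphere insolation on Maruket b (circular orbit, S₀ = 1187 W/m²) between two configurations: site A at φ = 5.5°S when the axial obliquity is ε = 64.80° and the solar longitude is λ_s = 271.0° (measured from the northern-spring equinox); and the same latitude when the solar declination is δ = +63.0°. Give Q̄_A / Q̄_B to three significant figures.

— Configuration A (φ=-5.5°):
Solar declination: sin δ = sin ε · sin λ_s = sin 64.80° × sin 271.0° = -0.90469, so δ = -64.781°.
cos H₀ = −tan(-5.5°) tan(-64.781°) = -0.2045, H₀ = 1.7767 rad.
Bracket: H₀ sin φ sin δ + cos φ cos δ sin H₀ = 1.7767×-0.09585×-0.90469 + 0.99540×0.42607×0.97888 = 0.154066 + 0.415153 = 0.569219.
Q̄ = (S₀/π) × [bracket] = (1187/π) × 0.569219 = 215.07 W/m².
— Configuration B (φ=-5.5°):
cos H₀ = −tan(-5.5°) tan(+63.000°) = 0.1890, H₀ = 1.3807 rad.
Bracket: H₀ sin φ sin δ + cos φ cos δ sin H₀ = 1.3807×-0.09585×0.89101 + 0.99540×0.45399×0.98198 = -0.117916 + 0.443758 = 0.325842.
Q̄ = (S₀/π) × [bracket] = (1187/π) × 0.325842 = 123.11 W/m².
Ratio Q̄_A / Q̄_B = 215.07 / 123.11 = 1.747.

Q̄_A / Q̄_B ≈ 1.75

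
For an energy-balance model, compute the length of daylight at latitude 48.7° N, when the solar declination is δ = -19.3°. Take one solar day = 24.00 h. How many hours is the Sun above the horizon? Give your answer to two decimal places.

8.87 h

cos h₀ = −tan ϕ · tan δ = −tan(+48.7°) × tan(-19.300°) = 0.3986, so h₀ = 1.1608 rad = 66.51°.
Daylight = 2h₀/(2π) × 24.00 h = (1.1608/π) × 24.00 = 8.87 h.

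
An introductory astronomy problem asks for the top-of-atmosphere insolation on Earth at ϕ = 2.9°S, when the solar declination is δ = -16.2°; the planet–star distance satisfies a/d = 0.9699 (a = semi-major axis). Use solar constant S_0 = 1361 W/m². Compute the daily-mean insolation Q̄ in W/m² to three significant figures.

cos h₀ = −tan(-2.9°) tan(-16.200°) = -0.0147, h₀ = 1.5855 rad.
Bracket: h₀ sin ϕ sin δ + cos ϕ cos δ sin h₀ = 1.5855×-0.05059×-0.27899 + 0.99872×0.96029×0.99989 = 0.022378 + 0.958955 = 0.981333.
Inverse-square distance factor (a/d)² = 0.9699² = 0.940706.
Q̄ = (S_0/π) × 0.940706 × [bracket] = (1361/π) × 0.940706 × 0.981333 = 399.9 W/m².

Q̄ ≈ 400 W/m²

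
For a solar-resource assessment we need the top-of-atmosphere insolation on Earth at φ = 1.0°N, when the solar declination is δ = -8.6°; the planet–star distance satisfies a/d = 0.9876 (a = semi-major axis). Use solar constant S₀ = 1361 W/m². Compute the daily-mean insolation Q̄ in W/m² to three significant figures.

Q̄ ≈ 416 W/m²

cos H₀ = −tan(+1.0°) tan(-8.600°) = 0.0026, H₀ = 1.5682 rad.
Bracket: H₀ sin φ sin δ + cos φ cos δ sin H₀ = 1.5682×0.01745×-0.14954 + 0.99985×0.98876×1.00000 = -0.004092 + 0.988612 = 0.984520.
Inverse-square distance factor (a/d)² = 0.9876² = 0.975354.
Q̄ = (S₀/π) × 0.975354 × [bracket] = (1361/π) × 0.975354 × 0.984520 = 416.0 W/m².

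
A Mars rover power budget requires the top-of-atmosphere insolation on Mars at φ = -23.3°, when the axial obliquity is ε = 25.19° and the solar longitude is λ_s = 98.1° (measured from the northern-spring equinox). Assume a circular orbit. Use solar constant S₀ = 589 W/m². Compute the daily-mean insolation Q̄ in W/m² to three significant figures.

Solar declination: sin δ = sin ε · sin λ_s = sin 25.19° × sin 98.1° = 0.42138, so δ = +24.921°.
cos H₀ = −tan(-23.3°) tan(+24.921°) = 0.2001, H₀ = 1.3693 rad.
Bracket: H₀ sin φ sin δ + cos φ cos δ sin H₀ = 1.3693×-0.39555×0.42138 + 0.91845×0.90689×0.97977 = -0.228231 + 0.816083 = 0.587852.
Q̄ = (S₀/π) × [bracket] = (589/π) × 0.587852 = 110.2 W/m².

Q̄ ≈ 110 W/m²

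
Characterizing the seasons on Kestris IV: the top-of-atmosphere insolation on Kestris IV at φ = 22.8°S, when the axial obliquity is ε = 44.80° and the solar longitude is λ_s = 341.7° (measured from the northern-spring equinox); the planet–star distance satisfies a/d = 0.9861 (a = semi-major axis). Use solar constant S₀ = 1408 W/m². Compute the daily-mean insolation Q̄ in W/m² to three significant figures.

Solar declination: sin δ = sin ε · sin λ_s = sin 44.80° × sin 341.7° = -0.22125, so δ = -12.782°.
cos H₀ = −tan(-22.8°) tan(-12.782°) = -0.0954, H₀ = 1.6663 rad.
Bracket: H₀ sin φ sin δ + cos φ cos δ sin H₀ = 1.6663×-0.38752×-0.22125 + 0.92186×0.97522×0.99544 = 0.142867 + 0.894917 = 1.037784.
Inverse-square distance factor (a/d)² = 0.9861² = 0.972393.
Q̄ = (S₀/π) × 0.972393 × [bracket] = (1408/π) × 0.972393 × 1.037784 = 452.3 W/m².

Q̄ ≈ 452 W/m²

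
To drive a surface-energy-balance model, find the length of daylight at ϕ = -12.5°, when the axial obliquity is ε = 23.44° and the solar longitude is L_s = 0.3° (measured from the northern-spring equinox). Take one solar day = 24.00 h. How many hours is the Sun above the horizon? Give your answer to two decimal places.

12.00 h

Solar declination: sin δ = sin ε · sin L_s = sin 23.44° × sin 0.3° = 0.00208, so δ = +0.119°.
cos h₀ = −tan ϕ · tan δ = −tan(-12.5°) × tan(+0.119°) = 0.0005, so h₀ = 1.5703 rad = 89.97°.
Daylight = 2h₀/(2π) × 24.00 h = (1.5703/π) × 24.00 = 12.00 h.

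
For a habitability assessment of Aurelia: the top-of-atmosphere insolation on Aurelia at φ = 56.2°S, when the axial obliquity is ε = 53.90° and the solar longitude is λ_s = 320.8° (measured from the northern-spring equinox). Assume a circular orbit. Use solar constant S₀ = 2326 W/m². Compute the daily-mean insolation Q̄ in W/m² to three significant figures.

Q̄ ≈ 1.00e+03 W/m²

Solar declination: sin δ = sin ε · sin λ_s = sin 53.90° × sin 320.8° = -0.51067, so δ = -30.709°.
cos H₀ = −tan(-56.2°) tan(-30.709°) = -0.8872, H₀ = 2.6621 rad.
Bracket: H₀ sin φ sin δ + cos φ cos δ sin H₀ = 2.6621×-0.83098×-0.51067 + 0.55630×0.85977×0.46129 = 1.129680 + 0.220630 = 1.350310.
Q̄ = (S₀/π) × [bracket] = (2326/π) × 1.350310 = 999.8 W/m².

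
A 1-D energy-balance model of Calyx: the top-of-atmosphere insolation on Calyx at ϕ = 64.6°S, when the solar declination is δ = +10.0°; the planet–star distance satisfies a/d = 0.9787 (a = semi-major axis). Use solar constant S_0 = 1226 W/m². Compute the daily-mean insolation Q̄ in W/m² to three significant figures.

cos h₀ = −tan(-64.6°) tan(+10.000°) = 0.3713, h₀ = 1.1903 rad.
Bracket: h₀ sin ϕ sin δ + cos ϕ cos δ sin h₀ = 1.1903×-0.90334×0.17365 + 0.42894×0.98481×0.92850 = -0.186716 + 0.392221 = 0.205505.
Inverse-square distance factor (a/d)² = 0.9787² = 0.957854.
Q̄ = (S_0/π) × 0.957854 × [bracket] = (1226/π) × 0.957854 × 0.205505 = 76.82 W/m².

Q̄ ≈ 76.8 W/m²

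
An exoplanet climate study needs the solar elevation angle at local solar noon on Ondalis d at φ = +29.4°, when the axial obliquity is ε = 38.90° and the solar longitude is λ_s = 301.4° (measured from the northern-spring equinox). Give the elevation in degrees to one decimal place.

Solar declination: sin δ = sin ε · sin λ_s = sin 38.90° × sin 301.4° = -0.53600, so δ = -32.412°.
At local noon the hour angle is zero, so the zenith angle equals |φ − δ| = |+29.4° − (-32.412°)| = 61.812°.
Elevation = 90° − 61.812° = 28.2°.

28.2°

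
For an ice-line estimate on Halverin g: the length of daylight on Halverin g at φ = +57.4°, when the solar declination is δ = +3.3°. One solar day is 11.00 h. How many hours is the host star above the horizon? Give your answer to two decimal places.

cos H₀ = −tan φ · tan δ = −tan(+57.4°) × tan(+3.300°) = -0.0902, so H₀ = 1.6611 rad = 95.17°.
Daylight = 2H₀/(2π) × 11.00 h = (1.6611/π) × 11.00 = 5.82 h.

5.82 h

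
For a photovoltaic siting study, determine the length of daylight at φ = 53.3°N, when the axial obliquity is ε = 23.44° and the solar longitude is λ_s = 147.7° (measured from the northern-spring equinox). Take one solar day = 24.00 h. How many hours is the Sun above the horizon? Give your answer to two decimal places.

Solar declination: sin δ = sin ε · sin λ_s = sin 23.44° × sin 147.7° = 0.21256, so δ = +12.272°.
cos H₀ = −tan φ · tan δ = −tan(+53.3°) × tan(+12.272°) = -0.2918, so H₀ = 1.8669 rad = 106.97°.
Daylight = 2H₀/(2π) × 24.00 h = (1.8669/π) × 24.00 = 14.26 h.

14.26 h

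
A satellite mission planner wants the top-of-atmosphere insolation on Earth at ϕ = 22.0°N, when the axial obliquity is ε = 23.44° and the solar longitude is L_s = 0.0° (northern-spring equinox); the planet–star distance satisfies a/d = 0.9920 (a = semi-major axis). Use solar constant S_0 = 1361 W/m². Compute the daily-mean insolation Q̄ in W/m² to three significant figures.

Q̄ ≈ 395 W/m²

Solar declination: sin δ = sin ε · sin L_s = sin 23.44° × sin 0.0° = 0.00000, so δ = +0.000°.
cos h₀ = −tan(+22.0°) tan(+0.000°) = -0.0000, h₀ = 1.5708 rad.
Bracket: h₀ sin ϕ sin δ + cos ϕ cos δ sin h₀ = 1.5708×0.37461×0.00000 + 0.92718×1.00000×1.00000 = 0.000000 + 0.927180 = 0.927180.
Inverse-square distance factor (a/d)² = 0.9920² = 0.984064.
Q̄ = (S_0/π) × 0.984064 × [bracket] = (1361/π) × 0.984064 × 0.927180 = 395.3 W/m².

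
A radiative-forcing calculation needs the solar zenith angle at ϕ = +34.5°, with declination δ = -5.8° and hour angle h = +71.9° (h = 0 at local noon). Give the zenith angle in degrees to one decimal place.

cos θ_z = sin ϕ sin δ + cos ϕ cos δ cos h = -0.057239 + 0.254726 = 0.197487.
θ_z = arccos(0.197487) = 78.6°.

θ_z = 78.6°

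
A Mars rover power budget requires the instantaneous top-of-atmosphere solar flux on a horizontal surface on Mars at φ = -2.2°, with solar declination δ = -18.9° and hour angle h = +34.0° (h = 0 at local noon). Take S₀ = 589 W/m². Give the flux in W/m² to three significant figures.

469 W/m²

cos θ_z = sin φ sin δ + cos φ cos δ cos h = 0.012434 + 0.783762 = 0.796196.
Flux = S₀ · cos θ_z = 589 × 0.796196 = 469.0 W/m².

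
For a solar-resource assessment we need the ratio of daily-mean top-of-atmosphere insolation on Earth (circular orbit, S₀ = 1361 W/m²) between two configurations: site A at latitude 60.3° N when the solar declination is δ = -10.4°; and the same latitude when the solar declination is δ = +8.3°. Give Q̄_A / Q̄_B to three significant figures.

— Configuration A (φ=+60.3°):
cos H₀ = −tan(+60.3°) tan(-10.400°) = 0.3218, H₀ = 1.2432 rad.
Bracket: H₀ sin φ sin δ + cos φ cos δ sin H₀ = 1.2432×0.86863×-0.18052 + 0.49546×0.98357×0.94682 = -0.194940 + 0.461404 = 0.266464.
Q̄ = (S₀/π) × [bracket] = (1361/π) × 0.266464 = 115.44 W/m².
— Configuration B (φ=+60.3°):
cos H₀ = −tan(+60.3°) tan(+8.300°) = -0.2558, H₀ = 1.8294 rad.
Bracket: H₀ sin φ sin δ + cos φ cos δ sin H₀ = 1.8294×0.86863×0.14436 + 0.49546×0.98953×0.96674 = 0.229398 + 0.473966 = 0.703364.
Q̄ = (S₀/π) × [bracket] = (1361/π) × 0.703364 = 304.71 W/m².
Ratio Q̄_A / Q̄_B = 115.44 / 304.71 = 0.3789.

Q̄_A / Q̄_B ≈ 0.379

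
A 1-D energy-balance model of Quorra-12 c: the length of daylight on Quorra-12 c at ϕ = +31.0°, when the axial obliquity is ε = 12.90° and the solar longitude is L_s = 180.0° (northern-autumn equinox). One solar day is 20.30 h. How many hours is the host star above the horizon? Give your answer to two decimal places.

Solar declination: sin δ = sin ε · sin L_s = sin 12.90° × sin 180.0° = 0.00000, so δ = +0.000°.
cos h₀ = −tan ϕ · tan δ = −tan(+31.0°) × tan(+0.000°) = -0.0000, so h₀ = 1.5708 rad = 90.00°.
Daylight = 2h₀/(2π) × 20.30 h = (1.5708/π) × 20.30 = 10.15 h.

10.15 h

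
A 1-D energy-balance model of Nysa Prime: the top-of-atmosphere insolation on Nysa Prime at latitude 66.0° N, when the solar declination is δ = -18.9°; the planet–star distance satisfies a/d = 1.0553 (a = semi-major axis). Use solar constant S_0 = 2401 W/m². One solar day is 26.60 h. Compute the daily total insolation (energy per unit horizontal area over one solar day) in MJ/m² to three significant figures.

3.32 MJ/m²

cos h₀ = −tan(+66.0°) tan(-18.900°) = 0.7690, h₀ = 0.6935 rad.
Bracket: h₀ sin ϕ sin δ + cos ϕ cos δ sin h₀ = 0.6935×0.91355×-0.32392 + 0.40674×0.94609×0.63926 = -0.205219 + 0.245995 = 0.040776.
Inverse-square distance factor (a/d)² = 1.0553² = 1.113658.
Q̄ = (S_0/π) × 1.113658 × [bracket] = (2401/π) × 1.113658 × 0.040776 = 34.706 W/m².
Daily total = Q̄ × 26.60 h × 3600 s/h = 34.706 × 26.60 × 3600 / 10⁶ = 3.323 MJ/m².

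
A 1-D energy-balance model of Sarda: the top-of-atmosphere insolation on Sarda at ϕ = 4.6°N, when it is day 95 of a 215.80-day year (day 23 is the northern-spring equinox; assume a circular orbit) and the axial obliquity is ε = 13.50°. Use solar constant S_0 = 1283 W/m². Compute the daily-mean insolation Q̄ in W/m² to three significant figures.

Q̄ ≈ 409 W/m²

Solar longitude: L_s = 360° × (95 − 23)/215.80 = 120.111°.
sin δ = sin 13.50° × sin 120.111° = 0.20194, so δ = +11.651°.
cos h₀ = −tan(+4.6°) tan(+11.651°) = -0.0166, h₀ = 1.5874 rad.
Bracket: h₀ sin ϕ sin δ + cos ϕ cos δ sin h₀ = 1.5874×0.08020×0.20194 + 0.99678×0.97940×0.99986 = 0.025709 + 0.976110 = 1.001819.
Q̄ = (S_0/π) × [bracket] = (1283/π) × 1.001819 = 409.1 W/m².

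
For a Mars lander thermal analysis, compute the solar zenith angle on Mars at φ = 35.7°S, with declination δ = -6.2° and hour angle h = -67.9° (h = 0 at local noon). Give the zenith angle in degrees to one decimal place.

cos θ_z = sin φ sin δ + cos φ cos δ cos h = 0.063022 + 0.303738 = 0.366760.
θ_z = arccos(0.366760) = 68.5°.

θ_z = 68.5°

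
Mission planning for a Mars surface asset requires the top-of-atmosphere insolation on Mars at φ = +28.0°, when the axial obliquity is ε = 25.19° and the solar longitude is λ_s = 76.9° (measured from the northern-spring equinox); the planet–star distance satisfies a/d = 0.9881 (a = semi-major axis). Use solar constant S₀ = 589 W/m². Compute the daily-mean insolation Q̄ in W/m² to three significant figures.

Solar declination: sin δ = sin ε · sin λ_s = sin 25.19° × sin 76.9° = 0.41454, so δ = +24.491°.
cos H₀ = −tan(+28.0°) tan(+24.491°) = -0.2422, H₀ = 1.8154 rad.
Bracket: H₀ sin φ sin δ + cos φ cos δ sin H₀ = 1.8154×0.46947×0.41454 + 0.88295×0.91003×0.97022 = 0.353302 + 0.779582 = 1.132884.
Inverse-square distance factor (a/d)² = 0.9881² = 0.976342.
Q̄ = (S₀/π) × 0.976342 × [bracket] = (589/π) × 0.976342 × 1.132884 = 207.4 W/m².

Q̄ ≈ 207 W/m²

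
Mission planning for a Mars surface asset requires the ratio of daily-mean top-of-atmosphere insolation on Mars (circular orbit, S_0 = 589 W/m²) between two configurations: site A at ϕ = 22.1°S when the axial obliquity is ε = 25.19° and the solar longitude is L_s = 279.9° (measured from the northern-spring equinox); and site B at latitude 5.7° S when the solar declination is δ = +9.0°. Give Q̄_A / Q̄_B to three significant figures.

— Configuration A (ϕ=-22.1°):
Solar declination: sin δ = sin ε · sin L_s = sin 25.19° × sin 279.9° = -0.41928, so δ = -24.789°.
cos h₀ = −tan(-22.1°) tan(-24.789°) = -0.1875, h₀ = 1.7594 rad.
Bracket: h₀ sin ϕ sin δ + cos ϕ cos δ sin h₀ = 1.7594×-0.37622×-0.41928 + 0.92653×0.90786×0.98226 = 0.277530 + 0.826237 = 1.103767.
Q̄ = (S_0/π) × [bracket] = (589/π) × 1.103767 = 206.94 W/m².
— Configuration B (ϕ=-5.7°):
cos h₀ = −tan(-5.7°) tan(+9.000°) = 0.0158, h₀ = 1.5550 rad.
Bracket: h₀ sin ϕ sin δ + cos ϕ cos δ sin h₀ = 1.5550×-0.09932×0.15643 + 0.99506×0.98769×0.99988 = -0.024159 + 0.982693 = 0.958534.
Q̄ = (S_0/π) × [bracket] = (589/π) × 0.958534 = 179.71 W/m².
Ratio Q̄_A / Q̄_B = 206.94 / 179.71 = 1.152.

Q̄_A / Q̄_B ≈ 1.15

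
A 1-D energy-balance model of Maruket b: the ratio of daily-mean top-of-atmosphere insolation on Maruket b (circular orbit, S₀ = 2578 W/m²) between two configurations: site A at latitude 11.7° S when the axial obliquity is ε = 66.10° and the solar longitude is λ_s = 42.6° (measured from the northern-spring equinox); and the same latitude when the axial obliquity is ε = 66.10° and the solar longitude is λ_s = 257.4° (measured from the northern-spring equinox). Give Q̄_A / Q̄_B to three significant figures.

— Configuration A (φ=-11.7°):
Solar declination: sin δ = sin ε · sin λ_s = sin 66.10° × sin 42.6° = 0.61884, so δ = +38.231°.
cos H₀ = −tan(-11.7°) tan(+38.231°) = 0.1631, H₀ = 1.4069 rad.
Bracket: H₀ sin φ sin δ + cos φ cos δ sin H₀ = 1.4069×-0.20279×0.61884 + 0.97922×0.78552×0.98660 = -0.176558 + 0.758890 = 0.582332.
Q̄ = (S₀/π) × [bracket] = (2578/π) × 0.582332 = 477.86 W/m².
— Configuration B (φ=-11.7°):
Solar declination: sin δ = sin ε · sin λ_s = sin 66.10° × sin 257.4° = -0.89224, so δ = -63.156°.
cos H₀ = −tan(-11.7°) tan(-63.156°) = -0.4092, H₀ = 1.9924 rad.
Bracket: H₀ sin φ sin δ + cos φ cos δ sin H₀ = 1.9924×-0.20279×-0.89224 + 0.97922×0.45157×0.91245 = 0.360500 + 0.403473 = 0.763973.
Q̄ = (S₀/π) × [bracket] = (2578/π) × 0.763973 = 626.92 W/m².
Ratio Q̄_A / Q̄_B = 477.86 / 626.92 = 0.7622.

Q̄_A / Q̄_B ≈ 0.762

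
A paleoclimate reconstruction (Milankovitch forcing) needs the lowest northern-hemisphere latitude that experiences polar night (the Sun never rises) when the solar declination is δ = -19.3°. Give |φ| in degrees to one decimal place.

|φ| = 70.7°

Polar night requires cos H₀ = −tan φ tan δ ≥ 1, i.e. tan φ tan δ ≤ −1.
The boundary is |tan φ| · |tan δ| = 1, so |φ| = 90° − |δ| = 90° − 19.3° = 70.7° in the northern hemisphere.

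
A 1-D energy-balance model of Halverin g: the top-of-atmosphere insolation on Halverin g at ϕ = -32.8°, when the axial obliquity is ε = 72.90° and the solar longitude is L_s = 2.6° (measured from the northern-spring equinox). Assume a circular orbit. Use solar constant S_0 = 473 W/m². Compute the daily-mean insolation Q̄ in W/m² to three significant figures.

Q̄ ≈ 121 W/m²

Solar declination: sin δ = sin ε · sin L_s = sin 72.90° × sin 2.6° = 0.04336, so δ = +2.485°.
cos h₀ = −tan(-32.8°) tan(+2.485°) = 0.0280, h₀ = 1.5428 rad.
Bracket: h₀ sin ϕ sin δ + cos ϕ cos δ sin h₀ = 1.5428×-0.54171×0.04336 + 0.84057×0.99906×0.99961 = -0.036238 + 0.839452 = 0.803214.
Q̄ = (S_0/π) × [bracket] = (473/π) × 0.803214 = 120.9 W/m².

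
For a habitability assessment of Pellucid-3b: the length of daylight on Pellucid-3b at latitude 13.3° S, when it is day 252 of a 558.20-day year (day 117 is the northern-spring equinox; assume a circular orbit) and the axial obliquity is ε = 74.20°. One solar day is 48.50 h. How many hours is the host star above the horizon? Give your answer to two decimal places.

Solar longitude: λ_s = 360° × (252 − 117)/558.20 = 87.066°.
sin δ = sin 74.20° × sin 87.066° = 0.96096, so δ = +73.937°.
cos H₀ = −tan φ · tan δ = −tan(-13.3°) × tan(+73.937°) = 0.8210, so H₀ = 0.6077 rad = 34.82°.
Daylight = 2H₀/(2π) × 48.50 h = (0.6077/π) × 48.50 = 9.38 h.

9.38 h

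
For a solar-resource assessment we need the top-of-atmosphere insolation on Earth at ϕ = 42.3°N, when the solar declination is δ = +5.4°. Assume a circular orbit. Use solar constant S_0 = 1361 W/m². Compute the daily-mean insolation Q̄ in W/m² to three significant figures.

Q̄ ≈ 363 W/m²

cos h₀ = −tan(+42.3°) tan(+5.400°) = -0.0860, h₀ = 1.6569 rad.
Bracket: h₀ sin ϕ sin δ + cos ϕ cos δ sin h₀ = 1.6569×0.67301×0.09411 + 0.73963×0.99556×0.99629 = 0.104943 + 0.733614 = 0.838557.
Q̄ = (S_0/π) × [bracket] = (1361/π) × 0.838557 = 363.3 W/m².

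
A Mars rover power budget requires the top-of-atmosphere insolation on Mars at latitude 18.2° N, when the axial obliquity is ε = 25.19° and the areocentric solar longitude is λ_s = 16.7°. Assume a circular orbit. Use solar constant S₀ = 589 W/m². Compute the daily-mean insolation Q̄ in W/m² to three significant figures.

Q̄ ≈ 188 W/m²

sin δ = sin 25.19° × sin 16.7° = 0.12231, so δ = +7.025°.
cos H₀ = −tan(+18.2°) tan(+7.025°) = -0.0405, H₀ = 1.6113 rad.
Bracket: H₀ sin φ sin δ + cos φ cos δ sin H₀ = 1.6113×0.31233×0.12231 + 0.94997×0.99249×0.99918 = 0.061553 + 0.942063 = 1.003616.
Q̄ = (S₀/π) × [bracket] = (589/π) × 1.003616 = 188.2 W/m².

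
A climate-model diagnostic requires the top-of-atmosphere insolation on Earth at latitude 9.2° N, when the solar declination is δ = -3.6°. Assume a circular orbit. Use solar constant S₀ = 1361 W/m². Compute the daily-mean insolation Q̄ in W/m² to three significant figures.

Q̄ ≈ 420 W/m²

cos H₀ = −tan(+9.2°) tan(-3.600°) = 0.0102, H₀ = 1.5606 rad.
Bracket: H₀ sin φ sin δ + cos φ cos δ sin H₀ = 1.5606×0.15988×-0.06279 + 0.98714×0.99803×0.99995 = -0.015667 + 0.985146 = 0.969479.
Q̄ = (S₀/π) × [bracket] = (1361/π) × 0.969479 = 420.0 W/m².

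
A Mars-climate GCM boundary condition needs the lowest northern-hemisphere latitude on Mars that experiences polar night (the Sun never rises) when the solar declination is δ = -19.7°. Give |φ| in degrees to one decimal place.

Polar night requires cos H₀ = −tan φ tan δ ≥ 1, i.e. tan φ tan δ ≤ −1.
The boundary is |tan φ| · |tan δ| = 1, so |φ| = 90° − |δ| = 90° − 19.7° = 70.3° in the northern hemisphere.

|φ| = 70.3°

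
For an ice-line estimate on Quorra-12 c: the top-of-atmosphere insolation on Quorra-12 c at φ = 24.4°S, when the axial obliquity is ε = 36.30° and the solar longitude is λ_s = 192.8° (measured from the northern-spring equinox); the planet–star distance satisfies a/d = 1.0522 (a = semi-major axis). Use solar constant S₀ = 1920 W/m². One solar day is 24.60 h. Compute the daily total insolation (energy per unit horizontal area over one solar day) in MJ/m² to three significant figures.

Solar declination: sin δ = sin ε · sin λ_s = sin 36.30° × sin 192.8° = -0.13116, so δ = -7.537°.
cos H₀ = −tan(-24.4°) tan(-7.537°) = -0.0600, H₀ = 1.6308 rad.
Bracket: H₀ sin φ sin δ + cos φ cos δ sin H₀ = 1.6308×-0.41310×-0.13116 + 0.91068×0.99136×0.99820 = 0.088360 + 0.901187 = 0.989547.
Inverse-square distance factor (a/d)² = 1.0522² = 1.107125.
Q̄ = (S₀/π) × 1.107125 × [bracket] = (1920/π) × 1.107125 × 0.989547 = 669.55 W/m².
Daily total = Q̄ × 24.60 h × 3600 s/h = 669.55 × 24.60 × 3600 / 10⁶ = 59.30 MJ/m².

59.3 MJ/m²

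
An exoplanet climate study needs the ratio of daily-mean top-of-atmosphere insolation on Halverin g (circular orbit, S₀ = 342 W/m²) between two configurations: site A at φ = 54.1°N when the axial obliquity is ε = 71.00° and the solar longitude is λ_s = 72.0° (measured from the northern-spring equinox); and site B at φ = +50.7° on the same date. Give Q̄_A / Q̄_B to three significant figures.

Q̄_A / Q̄_B ≈ 1.05

— Configuration A (φ=+54.1°):
Solar declination: sin δ = sin ε · sin λ_s = sin 71.00° × sin 72.0° = 0.89924, so δ = +64.059°.
cos H₀ = −tan(+54.1°) tan(+64.059°) = -2.8397 ≤ −1 ⇒ polar day, H₀ = π.
Bracket: H₀ sin φ sin δ + cos φ cos δ sin H₀ = 3.1416×0.81004×0.89924 + 0.58637×0.43745×0.00000 = 2.288405 + 0.000000 = 2.288405.
Q̄ = (S₀/π) × [bracket] = (342/π) × 2.288405 = 249.12 W/m².
— Configuration B (φ=+50.7°):
cos H₀ = −tan(+50.7°) tan(+64.059°) = -2.5115 ≤ −1 ⇒ polar day, H₀ = π.
Bracket: H₀ sin φ sin δ + cos φ cos δ sin H₀ = 3.1416×0.77384×0.89924 + 0.63338×0.43745×0.00000 = 2.186139 + 0.000000 = 2.186139.
Q̄ = (S₀/π) × [bracket] = (342/π) × 2.186139 = 237.99 W/m².
Ratio Q̄_A / Q̄_B = 249.12 / 237.99 = 1.047.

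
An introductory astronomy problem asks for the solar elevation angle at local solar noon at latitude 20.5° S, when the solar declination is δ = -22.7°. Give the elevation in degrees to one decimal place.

87.8°

At local noon the hour angle is zero, so the zenith angle equals |ϕ − δ| = |-20.5° − (-22.700°)| = 2.200°.
Elevation = 90° − 2.200° = 87.8°.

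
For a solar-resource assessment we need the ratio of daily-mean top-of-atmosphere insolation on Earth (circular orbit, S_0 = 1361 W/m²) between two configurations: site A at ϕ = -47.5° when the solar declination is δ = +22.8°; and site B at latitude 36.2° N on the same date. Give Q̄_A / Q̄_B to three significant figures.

— Configuration A (ϕ=-47.5°):
cos h₀ = −tan(-47.5°) tan(+22.800°) = 0.4587, h₀ = 1.0942 rad.
Bracket: h₀ sin ϕ sin δ + cos ϕ cos δ sin h₀ = 1.0942×-0.73728×0.38752 + 0.67559×0.92186×0.88857 = -0.312625 + 0.553401 = 0.240776.
Q̄ = (S_0/π) × [bracket] = (1361/π) × 0.240776 = 104.31 W/m².
— Configuration B (ϕ=+36.2°):
cos h₀ = −tan(+36.2°) tan(+22.800°) = -0.3077, h₀ = 1.8835 rad.
Bracket: h₀ sin ϕ sin δ + cos ϕ cos δ sin h₀ = 1.8835×0.59061×0.38752 + 0.80696×0.92186×0.95150 = 0.431083 + 0.707825 = 1.138908.
Q̄ = (S_0/π) × [bracket] = (1361/π) × 1.138908 = 493.40 W/m².
Ratio Q̄_A / Q̄_B = 104.31 / 493.40 = 0.2114.

Q̄_A / Q̄_B ≈ 0.211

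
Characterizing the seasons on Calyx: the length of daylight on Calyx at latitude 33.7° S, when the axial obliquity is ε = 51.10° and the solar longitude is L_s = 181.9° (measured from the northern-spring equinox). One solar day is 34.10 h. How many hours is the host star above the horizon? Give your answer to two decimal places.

17.24 h

Solar declination: sin δ = sin ε · sin L_s = sin 51.10° × sin 181.9° = -0.02580, so δ = -1.479°.
cos h₀ = −tan ϕ · tan δ = −tan(-33.7°) × tan(-1.479°) = -0.0172, so h₀ = 1.5880 rad = 90.99°.
Daylight = 2h₀/(2π) × 34.10 h = (1.5880/π) × 34.10 = 17.24 h.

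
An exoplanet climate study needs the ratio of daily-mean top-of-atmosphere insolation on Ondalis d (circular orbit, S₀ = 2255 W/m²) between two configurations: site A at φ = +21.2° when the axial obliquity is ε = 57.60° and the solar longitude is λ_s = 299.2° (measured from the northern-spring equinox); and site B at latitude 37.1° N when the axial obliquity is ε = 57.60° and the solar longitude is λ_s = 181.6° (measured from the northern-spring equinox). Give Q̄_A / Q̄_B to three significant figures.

Q̄_A / Q̄_B ≈ 0.347

— Configuration A (φ=+21.2°):
Solar declination: sin δ = sin ε · sin λ_s = sin 57.60° × sin 299.2° = -0.73703, so δ = -47.479°.
cos H₀ = −tan(+21.2°) tan(-47.479°) = 0.4230, H₀ = 1.1341 rad.
Bracket: H₀ sin φ sin δ + cos φ cos δ sin H₀ = 1.1341×0.36162×-0.73703 + 0.93232×0.67586×0.90614 = -0.302266 + 0.570975 = 0.268709.
Q̄ = (S₀/π) × [bracket] = (2255/π) × 0.268709 = 192.88 W/m².
— Configuration B (φ=+37.1°):
Solar declination: sin δ = sin ε · sin λ_s = sin 57.60° × sin 181.6° = -0.02358, so δ = -1.351°.
cos H₀ = −tan(+37.1°) tan(-1.351°) = 0.0178, H₀ = 1.5530 rad.
Bracket: H₀ sin φ sin δ + cos φ cos δ sin H₀ = 1.5530×0.60321×-0.02358 + 0.79758×0.99972×0.99984 = -0.022089 + 0.797229 = 0.775140.
Q̄ = (S₀/π) × [bracket] = (2255/π) × 0.775140 = 556.39 W/m².
Ratio Q̄_A / Q̄_B = 192.88 / 556.39 = 0.3467.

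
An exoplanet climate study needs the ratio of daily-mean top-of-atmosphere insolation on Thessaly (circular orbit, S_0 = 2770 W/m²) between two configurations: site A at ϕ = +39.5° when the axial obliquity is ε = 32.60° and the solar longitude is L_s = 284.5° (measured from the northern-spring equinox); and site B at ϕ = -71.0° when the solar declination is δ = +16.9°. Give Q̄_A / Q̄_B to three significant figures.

— Configuration A (ϕ=+39.5°):
Solar declination: sin δ = sin ε · sin L_s = sin 32.60° × sin 284.5° = -0.52161, so δ = -31.440°.
cos h₀ = −tan(+39.5°) tan(-31.440°) = 0.5040, h₀ = 1.0426 rad.
Bracket: h₀ sin ϕ sin δ + cos ϕ cos δ sin h₀ = 1.0426×0.63608×-0.52161 + 0.77162×0.85318×0.86372 = -0.345920 + 0.568613 = 0.222693.
Q̄ = (S_0/π) × [bracket] = (2770/π) × 0.222693 = 196.35 W/m².
— Configuration B (ϕ=-71.0°):
cos h₀ = −tan(-71.0°) tan(+16.900°) = 0.8824, h₀ = 0.4899 rad.
Bracket: h₀ sin ϕ sin δ + cos ϕ cos δ sin h₀ = 0.4899×-0.94552×0.29070 + 0.32557×0.95681×0.47056 = -0.134655 + 0.146584 = 0.011929.
Q̄ = (S_0/π) × [bracket] = (2770/π) × 0.011929 = 10.518 W/m².
Ratio Q̄_A / Q̄_B = 196.35 / 10.518 = 18.67.

Q̄_A / Q̄_B ≈ 18.7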